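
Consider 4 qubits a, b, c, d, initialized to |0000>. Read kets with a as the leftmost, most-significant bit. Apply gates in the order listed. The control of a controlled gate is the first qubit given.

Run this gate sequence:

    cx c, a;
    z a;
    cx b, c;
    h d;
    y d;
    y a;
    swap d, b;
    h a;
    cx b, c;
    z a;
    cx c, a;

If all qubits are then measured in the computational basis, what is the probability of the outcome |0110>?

Outcome |0110> occurs with probability 1/4.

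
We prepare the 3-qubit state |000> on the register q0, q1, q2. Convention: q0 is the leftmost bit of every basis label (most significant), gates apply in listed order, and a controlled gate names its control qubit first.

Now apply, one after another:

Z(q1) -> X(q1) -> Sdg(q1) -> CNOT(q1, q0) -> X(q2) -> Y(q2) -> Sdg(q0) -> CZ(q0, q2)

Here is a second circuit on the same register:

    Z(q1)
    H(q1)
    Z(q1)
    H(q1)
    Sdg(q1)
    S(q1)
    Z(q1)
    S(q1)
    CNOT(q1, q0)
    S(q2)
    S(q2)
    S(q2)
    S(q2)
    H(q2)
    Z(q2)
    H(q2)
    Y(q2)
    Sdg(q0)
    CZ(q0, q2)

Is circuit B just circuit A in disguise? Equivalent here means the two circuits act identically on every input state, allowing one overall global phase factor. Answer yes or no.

Yes, they are equivalent — the unitaries differ by at most a global phase.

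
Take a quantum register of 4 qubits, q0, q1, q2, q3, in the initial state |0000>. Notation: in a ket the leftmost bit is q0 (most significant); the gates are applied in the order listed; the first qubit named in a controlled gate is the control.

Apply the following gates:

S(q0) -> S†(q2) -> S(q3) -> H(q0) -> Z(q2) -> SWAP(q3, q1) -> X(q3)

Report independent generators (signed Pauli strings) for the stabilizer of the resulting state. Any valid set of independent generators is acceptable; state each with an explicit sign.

One valid set of independent stabilizer generators is +XIII, +IZII, +IIZI, -IIIZ (any independent generating set of the same group is equally correct).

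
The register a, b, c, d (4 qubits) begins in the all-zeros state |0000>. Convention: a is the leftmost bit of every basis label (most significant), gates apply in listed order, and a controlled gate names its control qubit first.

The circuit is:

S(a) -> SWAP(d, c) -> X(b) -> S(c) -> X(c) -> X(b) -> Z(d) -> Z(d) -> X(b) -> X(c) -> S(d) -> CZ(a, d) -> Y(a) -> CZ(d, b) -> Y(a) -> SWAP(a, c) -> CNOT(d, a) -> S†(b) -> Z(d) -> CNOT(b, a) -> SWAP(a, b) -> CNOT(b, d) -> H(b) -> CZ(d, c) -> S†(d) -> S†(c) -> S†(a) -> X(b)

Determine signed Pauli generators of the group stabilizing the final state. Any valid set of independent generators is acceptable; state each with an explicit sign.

One valid set of independent stabilizer generators is -IXII, -ZIII, +IIZI, -IIIZ (any independent generating set of the same group is equally correct). Key observation: gates 5-10 undo each other exactly, leaving only the rest of the circuit to track.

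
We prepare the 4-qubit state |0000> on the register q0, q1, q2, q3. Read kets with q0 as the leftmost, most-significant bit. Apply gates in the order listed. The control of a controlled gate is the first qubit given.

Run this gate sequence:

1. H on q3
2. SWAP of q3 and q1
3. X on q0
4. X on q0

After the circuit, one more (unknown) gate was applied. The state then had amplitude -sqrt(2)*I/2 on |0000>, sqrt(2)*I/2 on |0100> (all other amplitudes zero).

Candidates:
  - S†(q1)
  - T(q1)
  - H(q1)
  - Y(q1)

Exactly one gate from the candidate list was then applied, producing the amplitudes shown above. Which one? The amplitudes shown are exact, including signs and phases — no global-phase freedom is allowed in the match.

The applied gate was Y(q1).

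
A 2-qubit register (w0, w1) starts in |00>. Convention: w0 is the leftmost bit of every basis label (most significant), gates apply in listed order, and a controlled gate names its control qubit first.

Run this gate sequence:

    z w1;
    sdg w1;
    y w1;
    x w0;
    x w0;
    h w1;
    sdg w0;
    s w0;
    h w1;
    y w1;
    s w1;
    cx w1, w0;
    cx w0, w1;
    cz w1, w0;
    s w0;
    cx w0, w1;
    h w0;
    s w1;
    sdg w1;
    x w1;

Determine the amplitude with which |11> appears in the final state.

The amplitude on |11> is sqrt(2)/2. Key observation: the block from step 6 through step 9 cancels to the identity and can be dropped.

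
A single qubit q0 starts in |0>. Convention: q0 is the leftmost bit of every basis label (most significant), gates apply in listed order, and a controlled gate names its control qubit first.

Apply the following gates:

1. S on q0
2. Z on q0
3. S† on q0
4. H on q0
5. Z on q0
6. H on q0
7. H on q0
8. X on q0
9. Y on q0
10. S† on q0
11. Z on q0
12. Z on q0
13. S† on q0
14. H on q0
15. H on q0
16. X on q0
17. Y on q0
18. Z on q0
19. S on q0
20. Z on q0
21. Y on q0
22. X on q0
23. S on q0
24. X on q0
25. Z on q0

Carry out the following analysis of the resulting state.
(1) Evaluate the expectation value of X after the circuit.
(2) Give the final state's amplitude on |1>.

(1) The observable X averages to -1.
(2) |1> carries amplitude sqrt(2)*I/2 in the final state.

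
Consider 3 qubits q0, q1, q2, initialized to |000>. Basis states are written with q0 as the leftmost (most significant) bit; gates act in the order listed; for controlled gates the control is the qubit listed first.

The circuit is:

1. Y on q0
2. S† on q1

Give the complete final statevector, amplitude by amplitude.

After the circuit, the state carries amplitude I on |100>, and 0 on every other basis state.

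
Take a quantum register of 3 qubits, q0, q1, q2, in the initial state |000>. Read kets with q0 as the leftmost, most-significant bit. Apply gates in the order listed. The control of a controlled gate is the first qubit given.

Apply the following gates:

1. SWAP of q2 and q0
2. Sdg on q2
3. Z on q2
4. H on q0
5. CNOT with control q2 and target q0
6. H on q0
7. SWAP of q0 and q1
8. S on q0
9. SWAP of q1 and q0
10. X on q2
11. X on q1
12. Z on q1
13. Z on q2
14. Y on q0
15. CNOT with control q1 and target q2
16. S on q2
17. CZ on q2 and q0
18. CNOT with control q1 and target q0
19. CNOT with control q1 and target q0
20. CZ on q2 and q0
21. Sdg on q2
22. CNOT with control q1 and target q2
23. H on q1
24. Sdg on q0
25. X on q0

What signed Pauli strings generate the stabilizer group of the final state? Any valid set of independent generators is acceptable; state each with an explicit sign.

The final state is stabilized by the group generated by -IXI, +ZII, -IIZ; other independent generating sets are equally valid.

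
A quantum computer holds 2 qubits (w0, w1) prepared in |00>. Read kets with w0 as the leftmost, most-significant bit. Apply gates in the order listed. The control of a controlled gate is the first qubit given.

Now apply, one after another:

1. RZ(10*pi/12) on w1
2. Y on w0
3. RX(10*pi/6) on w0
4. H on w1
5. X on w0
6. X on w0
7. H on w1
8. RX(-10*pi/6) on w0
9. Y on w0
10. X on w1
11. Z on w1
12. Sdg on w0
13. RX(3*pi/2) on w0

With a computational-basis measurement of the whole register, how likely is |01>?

Outcome |01> occurs with probability 1/2. Key observation: gates 2-9 undo each other exactly, leaving only the rest of the circuit to track.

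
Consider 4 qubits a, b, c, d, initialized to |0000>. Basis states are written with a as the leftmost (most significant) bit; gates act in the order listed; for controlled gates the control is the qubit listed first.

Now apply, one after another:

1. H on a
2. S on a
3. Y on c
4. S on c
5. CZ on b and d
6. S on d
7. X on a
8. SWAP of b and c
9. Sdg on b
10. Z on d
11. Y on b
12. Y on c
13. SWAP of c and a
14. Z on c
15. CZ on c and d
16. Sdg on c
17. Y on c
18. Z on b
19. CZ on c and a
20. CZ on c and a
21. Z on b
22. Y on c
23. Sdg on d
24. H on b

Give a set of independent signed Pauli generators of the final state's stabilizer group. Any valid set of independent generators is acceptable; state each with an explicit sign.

One valid set of independent stabilizer generators is +IXII, +IIXI, -ZIII, +IIIZ (any independent generating set of the same group is equally correct). Key observation: steps 17-22 multiply out to the identity, so the circuit reduces to the remaining gates.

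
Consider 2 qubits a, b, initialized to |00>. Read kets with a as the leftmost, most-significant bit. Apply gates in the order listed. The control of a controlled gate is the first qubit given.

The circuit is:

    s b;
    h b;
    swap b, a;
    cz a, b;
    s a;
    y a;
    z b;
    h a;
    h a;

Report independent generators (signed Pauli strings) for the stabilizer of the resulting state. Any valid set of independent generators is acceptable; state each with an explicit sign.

The stabilizer group can be generated by +YI, +IZ, among other valid generating sets.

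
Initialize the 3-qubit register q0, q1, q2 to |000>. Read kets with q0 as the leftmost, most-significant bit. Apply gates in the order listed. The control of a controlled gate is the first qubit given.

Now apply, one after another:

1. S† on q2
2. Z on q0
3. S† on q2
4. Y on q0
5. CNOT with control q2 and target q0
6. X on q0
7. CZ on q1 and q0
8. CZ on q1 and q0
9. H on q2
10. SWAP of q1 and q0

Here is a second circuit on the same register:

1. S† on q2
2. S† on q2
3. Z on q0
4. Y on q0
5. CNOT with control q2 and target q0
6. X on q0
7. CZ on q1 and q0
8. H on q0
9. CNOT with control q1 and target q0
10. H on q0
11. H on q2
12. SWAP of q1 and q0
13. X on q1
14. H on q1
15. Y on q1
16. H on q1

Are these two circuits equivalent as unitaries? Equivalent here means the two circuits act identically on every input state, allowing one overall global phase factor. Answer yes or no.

No — the two circuits implement different unitaries, even allowing a global phase.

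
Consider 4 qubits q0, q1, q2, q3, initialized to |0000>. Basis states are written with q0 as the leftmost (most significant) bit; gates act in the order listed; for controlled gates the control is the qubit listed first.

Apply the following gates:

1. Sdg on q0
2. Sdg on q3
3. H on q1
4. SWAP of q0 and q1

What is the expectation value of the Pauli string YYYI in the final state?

The expectation value of YYYI is 0.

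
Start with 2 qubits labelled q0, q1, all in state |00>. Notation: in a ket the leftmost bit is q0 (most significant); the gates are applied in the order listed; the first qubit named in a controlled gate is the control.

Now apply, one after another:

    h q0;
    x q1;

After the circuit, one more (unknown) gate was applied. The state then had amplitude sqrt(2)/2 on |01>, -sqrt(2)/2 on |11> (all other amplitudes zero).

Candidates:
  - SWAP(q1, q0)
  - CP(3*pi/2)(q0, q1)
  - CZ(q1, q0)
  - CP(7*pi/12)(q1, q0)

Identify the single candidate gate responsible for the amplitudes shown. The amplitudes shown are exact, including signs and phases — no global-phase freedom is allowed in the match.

The applied gate was CZ(q1, q0).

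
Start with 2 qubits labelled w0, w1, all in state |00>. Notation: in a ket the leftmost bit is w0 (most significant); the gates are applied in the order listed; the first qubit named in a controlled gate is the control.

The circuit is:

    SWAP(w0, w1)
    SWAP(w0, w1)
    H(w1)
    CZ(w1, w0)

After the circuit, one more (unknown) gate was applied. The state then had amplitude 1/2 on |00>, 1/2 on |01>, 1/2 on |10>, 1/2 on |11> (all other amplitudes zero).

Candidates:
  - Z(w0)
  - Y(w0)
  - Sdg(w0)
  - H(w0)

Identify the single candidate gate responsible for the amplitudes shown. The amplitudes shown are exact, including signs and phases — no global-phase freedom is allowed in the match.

The unique candidate consistent with the amplitudes is H(w0). Key observation: steps 1-2 multiply out to the identity, so the circuit reduces to the remaining gates.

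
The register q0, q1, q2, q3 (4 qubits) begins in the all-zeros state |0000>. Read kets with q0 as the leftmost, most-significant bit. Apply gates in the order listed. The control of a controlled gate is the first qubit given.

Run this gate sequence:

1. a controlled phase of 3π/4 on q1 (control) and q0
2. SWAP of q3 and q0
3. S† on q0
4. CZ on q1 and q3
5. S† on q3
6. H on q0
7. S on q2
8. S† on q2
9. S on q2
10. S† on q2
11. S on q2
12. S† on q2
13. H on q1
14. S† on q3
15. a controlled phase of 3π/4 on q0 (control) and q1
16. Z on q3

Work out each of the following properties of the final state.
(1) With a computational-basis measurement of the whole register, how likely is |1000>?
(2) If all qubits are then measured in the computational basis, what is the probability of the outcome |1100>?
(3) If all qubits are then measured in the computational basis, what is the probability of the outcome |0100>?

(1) Outcome |1000> occurs with probability 1/4. Key observation: gates 7-12 undo each other exactly, leaving only the rest of the circuit to track.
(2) Outcome |1100> occurs with probability 1/4.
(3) The probability of measuring |0100> is 1/4.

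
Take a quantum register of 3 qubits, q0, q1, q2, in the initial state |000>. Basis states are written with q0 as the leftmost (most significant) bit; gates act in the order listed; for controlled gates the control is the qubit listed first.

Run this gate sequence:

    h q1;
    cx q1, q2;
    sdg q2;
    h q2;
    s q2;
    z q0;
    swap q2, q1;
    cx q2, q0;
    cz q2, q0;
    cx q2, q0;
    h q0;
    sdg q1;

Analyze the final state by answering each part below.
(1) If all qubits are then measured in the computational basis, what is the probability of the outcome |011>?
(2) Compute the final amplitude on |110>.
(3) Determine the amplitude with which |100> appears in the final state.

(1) The probability of measuring |011> is 1/8.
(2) The final state's coefficient on |110> equals sqrt(2)/4.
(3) The amplitude on |100> is sqrt(2)/4.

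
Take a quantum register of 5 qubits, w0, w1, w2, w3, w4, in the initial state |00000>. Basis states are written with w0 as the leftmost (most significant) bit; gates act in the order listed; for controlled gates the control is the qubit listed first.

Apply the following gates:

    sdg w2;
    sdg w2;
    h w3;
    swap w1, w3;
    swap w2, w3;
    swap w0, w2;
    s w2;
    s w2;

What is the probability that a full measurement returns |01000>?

The probability of measuring |01000> is 1/2.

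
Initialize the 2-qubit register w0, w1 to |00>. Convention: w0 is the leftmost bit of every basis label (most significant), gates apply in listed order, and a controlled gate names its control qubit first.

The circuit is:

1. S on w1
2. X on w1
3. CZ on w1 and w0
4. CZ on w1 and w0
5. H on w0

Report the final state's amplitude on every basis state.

After the circuit, the state carries amplitude 0 on |00>, sqrt(2)/2 on |01>, 0 on |10>, sqrt(2)/2 on |11>. Key observation: the block from step 3 through step 4 cancels to the identity and can be dropped.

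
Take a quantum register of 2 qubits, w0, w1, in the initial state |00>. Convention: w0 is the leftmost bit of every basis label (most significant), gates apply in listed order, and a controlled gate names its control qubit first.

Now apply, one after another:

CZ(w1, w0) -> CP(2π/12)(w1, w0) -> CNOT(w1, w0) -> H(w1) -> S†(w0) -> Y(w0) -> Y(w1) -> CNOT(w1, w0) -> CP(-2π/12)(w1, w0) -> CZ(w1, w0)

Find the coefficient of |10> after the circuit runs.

The final state's coefficient on |10> equals sqrt(2)/2.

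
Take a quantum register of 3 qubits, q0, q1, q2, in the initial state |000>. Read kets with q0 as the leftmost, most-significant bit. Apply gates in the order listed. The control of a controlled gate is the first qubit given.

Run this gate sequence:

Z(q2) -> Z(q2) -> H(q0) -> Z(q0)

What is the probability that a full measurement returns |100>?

The probability of measuring |100> is 1/2.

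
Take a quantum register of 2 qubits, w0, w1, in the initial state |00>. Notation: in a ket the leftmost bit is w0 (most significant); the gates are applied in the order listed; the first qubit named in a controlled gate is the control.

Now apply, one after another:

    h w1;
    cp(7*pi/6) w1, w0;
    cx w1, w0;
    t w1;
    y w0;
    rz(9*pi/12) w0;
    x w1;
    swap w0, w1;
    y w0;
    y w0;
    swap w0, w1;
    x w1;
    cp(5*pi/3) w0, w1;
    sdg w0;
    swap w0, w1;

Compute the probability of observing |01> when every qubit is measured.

Outcome |01> occurs with probability 1/2. Key observation: the block from step 7 through step 12 cancels to the identity and can be dropped.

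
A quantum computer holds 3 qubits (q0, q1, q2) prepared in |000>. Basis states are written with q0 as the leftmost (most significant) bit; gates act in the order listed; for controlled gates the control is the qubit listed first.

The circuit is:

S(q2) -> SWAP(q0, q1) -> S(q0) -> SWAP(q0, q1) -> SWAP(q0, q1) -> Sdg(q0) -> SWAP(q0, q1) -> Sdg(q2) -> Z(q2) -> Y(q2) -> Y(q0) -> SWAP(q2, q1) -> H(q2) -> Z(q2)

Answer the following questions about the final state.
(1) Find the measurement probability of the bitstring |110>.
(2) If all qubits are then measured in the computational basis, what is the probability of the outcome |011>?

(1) A full measurement returns |110> with probability 1/2. Key observation: the block from step 1 through step 8 cancels to the identity and can be dropped.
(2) Outcome |011> occurs with probability 0.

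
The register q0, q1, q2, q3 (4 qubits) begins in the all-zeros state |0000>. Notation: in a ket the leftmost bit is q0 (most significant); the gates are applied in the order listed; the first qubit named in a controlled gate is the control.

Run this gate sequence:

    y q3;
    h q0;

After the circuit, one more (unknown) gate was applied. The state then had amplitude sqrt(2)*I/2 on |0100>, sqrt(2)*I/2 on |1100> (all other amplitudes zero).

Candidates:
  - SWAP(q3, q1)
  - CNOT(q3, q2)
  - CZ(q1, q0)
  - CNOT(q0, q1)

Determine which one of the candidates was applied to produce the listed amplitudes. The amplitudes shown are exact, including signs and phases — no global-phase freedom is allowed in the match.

The unique candidate consistent with the amplitudes is SWAP(q3, q1).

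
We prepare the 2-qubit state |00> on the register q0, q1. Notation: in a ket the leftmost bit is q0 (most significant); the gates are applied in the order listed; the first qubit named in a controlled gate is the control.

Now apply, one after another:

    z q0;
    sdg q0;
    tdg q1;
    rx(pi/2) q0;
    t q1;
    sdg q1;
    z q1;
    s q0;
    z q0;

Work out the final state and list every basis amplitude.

The resulting statevector has amplitude sqrt(2)/2 on |00>, 0 on |01>, -sqrt(2)/2 on |10>, 0 on |11>.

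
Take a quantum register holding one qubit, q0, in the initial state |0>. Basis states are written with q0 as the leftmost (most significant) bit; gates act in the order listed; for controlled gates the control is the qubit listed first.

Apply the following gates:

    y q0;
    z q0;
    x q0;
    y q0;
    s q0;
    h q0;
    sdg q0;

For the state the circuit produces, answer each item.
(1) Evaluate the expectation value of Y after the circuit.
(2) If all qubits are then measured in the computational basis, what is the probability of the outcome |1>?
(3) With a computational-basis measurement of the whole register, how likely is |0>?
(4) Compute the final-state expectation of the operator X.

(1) The observable Y averages to 1.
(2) Outcome |1> occurs with probability 1/2.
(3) A full measurement returns |0> with probability 1/2.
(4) The observable X averages to 0.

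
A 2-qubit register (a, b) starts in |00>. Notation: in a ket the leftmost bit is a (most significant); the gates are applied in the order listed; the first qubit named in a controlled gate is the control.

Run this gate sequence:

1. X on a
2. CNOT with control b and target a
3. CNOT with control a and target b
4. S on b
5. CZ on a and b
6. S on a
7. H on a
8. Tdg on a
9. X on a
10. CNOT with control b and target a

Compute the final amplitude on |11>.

The amplitude on |11> is sqrt(2)*exp(3*I*pi/4)/2.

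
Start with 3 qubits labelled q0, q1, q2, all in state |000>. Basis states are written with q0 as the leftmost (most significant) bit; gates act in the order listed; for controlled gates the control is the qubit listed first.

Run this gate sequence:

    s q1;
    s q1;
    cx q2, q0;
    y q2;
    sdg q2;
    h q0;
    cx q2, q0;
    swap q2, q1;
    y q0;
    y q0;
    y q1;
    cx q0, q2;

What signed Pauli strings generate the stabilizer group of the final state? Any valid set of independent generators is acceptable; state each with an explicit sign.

One valid set of independent stabilizer generators is +XIX, +ZIZ, +IZI (any independent generating set of the same group is equally correct).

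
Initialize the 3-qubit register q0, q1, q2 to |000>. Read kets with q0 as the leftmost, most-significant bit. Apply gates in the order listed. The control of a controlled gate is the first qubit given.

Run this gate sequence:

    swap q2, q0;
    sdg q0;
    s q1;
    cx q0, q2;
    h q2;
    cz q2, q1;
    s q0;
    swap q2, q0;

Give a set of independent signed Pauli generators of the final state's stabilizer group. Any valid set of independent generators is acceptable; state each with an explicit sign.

One valid set of independent stabilizer generators is +XII, +IZI, +IIZ (any independent generating set of the same group is equally correct).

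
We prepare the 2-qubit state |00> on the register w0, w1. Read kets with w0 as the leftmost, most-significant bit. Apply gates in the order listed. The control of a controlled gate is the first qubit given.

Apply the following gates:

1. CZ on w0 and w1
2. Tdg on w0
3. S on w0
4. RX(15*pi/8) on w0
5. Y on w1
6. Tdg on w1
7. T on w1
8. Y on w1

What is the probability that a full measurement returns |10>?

The probability of measuring |10> is sin(pi/16)**2. Key observation: steps 5-8 multiply out to the identity, so the circuit reduces to the remaining gates.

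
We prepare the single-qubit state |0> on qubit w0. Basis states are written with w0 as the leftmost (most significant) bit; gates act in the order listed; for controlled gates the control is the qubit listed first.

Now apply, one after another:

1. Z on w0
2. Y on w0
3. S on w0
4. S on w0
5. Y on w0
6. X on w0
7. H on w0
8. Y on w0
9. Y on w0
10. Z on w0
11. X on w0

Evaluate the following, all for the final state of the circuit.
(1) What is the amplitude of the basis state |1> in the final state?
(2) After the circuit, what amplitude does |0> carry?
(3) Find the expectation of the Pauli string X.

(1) The amplitude on |1> is -sqrt(2)/2.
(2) |0> carries amplitude -sqrt(2)/2 in the final state.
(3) In the final state, X has expectation 1.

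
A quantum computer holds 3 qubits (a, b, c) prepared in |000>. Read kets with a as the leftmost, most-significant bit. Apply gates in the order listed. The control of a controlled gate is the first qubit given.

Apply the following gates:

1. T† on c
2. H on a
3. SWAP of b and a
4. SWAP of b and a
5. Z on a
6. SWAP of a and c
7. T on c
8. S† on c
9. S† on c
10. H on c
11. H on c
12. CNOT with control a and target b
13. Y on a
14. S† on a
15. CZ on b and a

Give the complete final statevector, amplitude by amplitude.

The final amplitudes are sqrt(2)/2 on |100>, sqrt(2)*exp(I*pi/4)/2 on |101>, and 0 on every other basis state.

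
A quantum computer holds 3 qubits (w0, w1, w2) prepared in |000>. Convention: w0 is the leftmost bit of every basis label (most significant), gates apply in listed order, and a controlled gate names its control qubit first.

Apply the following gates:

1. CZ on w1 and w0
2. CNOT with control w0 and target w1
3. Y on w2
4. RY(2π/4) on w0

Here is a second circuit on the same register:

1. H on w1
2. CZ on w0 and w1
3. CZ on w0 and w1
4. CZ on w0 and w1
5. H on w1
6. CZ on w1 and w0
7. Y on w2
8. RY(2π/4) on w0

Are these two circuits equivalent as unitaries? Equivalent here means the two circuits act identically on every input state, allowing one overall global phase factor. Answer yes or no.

No: there is an input state on which the two circuits produce genuinely different outputs (not merely differing by a phase).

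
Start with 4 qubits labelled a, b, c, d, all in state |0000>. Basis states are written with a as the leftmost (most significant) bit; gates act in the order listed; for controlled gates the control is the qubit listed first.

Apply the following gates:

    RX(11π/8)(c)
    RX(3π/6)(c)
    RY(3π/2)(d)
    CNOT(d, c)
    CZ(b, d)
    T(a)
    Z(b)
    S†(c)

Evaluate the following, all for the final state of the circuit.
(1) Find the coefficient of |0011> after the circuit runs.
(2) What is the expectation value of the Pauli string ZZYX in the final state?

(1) The amplitude on |0011> is sqrt(2)*I*cos(pi/16)/2.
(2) In the final state, ZZYX has expectation 1.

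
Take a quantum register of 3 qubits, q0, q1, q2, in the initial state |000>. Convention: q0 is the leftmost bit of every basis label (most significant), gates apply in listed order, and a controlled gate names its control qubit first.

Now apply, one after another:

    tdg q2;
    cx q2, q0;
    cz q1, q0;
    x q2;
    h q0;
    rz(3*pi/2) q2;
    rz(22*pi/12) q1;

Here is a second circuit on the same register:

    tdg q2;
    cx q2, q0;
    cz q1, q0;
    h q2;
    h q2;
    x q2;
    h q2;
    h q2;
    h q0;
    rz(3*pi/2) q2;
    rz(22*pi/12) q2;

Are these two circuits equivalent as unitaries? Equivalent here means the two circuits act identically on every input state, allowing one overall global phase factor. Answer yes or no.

No — the two circuits implement different unitaries, even allowing a global phase.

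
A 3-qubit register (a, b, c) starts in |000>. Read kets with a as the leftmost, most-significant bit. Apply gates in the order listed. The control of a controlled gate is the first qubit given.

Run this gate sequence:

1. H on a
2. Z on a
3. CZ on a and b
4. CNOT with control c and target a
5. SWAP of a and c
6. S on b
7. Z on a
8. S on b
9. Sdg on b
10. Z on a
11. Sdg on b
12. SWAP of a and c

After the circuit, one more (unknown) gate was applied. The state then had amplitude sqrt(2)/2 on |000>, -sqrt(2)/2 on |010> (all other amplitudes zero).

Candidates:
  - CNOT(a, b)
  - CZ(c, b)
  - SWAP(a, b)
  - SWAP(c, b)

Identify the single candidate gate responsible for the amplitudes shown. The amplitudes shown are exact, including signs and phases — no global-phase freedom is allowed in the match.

It was SWAP(a, b) that produced the state shown. Key observation: gates 5-12 undo each other exactly, leaving only the rest of the circuit to track.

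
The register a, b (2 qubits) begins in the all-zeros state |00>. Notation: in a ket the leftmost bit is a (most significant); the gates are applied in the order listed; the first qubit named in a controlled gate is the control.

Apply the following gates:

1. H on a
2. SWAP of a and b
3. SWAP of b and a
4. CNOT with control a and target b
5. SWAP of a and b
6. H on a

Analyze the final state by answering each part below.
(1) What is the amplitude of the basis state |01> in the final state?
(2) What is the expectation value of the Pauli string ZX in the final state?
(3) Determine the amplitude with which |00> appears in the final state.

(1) The amplitude on |01> is 1/2.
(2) In the final state, ZX has expectation 1.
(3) The amplitude on |00> is 1/2.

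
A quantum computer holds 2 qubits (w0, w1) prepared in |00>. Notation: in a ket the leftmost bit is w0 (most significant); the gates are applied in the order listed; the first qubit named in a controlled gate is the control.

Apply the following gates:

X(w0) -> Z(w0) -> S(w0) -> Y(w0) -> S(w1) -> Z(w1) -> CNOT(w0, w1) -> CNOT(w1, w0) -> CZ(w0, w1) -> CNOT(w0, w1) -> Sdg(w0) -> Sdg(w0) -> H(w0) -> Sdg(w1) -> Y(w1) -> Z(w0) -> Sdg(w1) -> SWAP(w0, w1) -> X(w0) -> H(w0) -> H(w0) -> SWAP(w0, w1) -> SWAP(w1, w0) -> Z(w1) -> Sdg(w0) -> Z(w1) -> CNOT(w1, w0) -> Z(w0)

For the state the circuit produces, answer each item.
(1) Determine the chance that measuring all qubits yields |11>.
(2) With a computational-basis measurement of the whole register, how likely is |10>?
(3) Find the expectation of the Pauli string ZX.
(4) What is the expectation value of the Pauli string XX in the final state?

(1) The probability of measuring |11> is 1/2. Key observation: steps 20-21 multiply out to the identity, so the circuit reduces to the remaining gates.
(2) A full measurement returns |10> with probability 0.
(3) The expectation value of ZX is 0.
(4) The observable XX averages to 1.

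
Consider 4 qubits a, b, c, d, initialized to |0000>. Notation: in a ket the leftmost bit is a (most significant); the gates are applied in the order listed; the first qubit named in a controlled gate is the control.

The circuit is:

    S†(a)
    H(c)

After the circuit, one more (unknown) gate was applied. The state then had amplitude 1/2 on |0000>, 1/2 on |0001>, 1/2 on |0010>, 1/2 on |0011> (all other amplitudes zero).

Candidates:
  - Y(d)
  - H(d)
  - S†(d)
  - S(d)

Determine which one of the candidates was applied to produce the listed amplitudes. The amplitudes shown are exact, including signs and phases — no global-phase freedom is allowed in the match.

It was H(d) that produced the state shown.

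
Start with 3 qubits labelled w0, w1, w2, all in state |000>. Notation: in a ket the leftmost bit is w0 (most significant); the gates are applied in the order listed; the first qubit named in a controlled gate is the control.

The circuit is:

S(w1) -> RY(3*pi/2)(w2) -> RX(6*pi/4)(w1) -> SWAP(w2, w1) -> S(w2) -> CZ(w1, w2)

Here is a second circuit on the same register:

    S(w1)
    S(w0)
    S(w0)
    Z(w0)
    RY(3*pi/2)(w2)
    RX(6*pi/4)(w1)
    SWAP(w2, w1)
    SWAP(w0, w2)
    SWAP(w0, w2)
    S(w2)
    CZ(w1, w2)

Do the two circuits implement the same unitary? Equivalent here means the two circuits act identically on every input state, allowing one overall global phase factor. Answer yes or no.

Yes: on every input state the two circuits agree up to one overall phase factor.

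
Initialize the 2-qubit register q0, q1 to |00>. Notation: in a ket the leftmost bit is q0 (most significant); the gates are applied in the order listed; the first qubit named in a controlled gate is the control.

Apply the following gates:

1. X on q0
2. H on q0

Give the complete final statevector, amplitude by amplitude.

The resulting statevector has amplitude sqrt(2)/2 on |00>, 0 on |01>, -sqrt(2)/2 on |10>, 0 on |11>.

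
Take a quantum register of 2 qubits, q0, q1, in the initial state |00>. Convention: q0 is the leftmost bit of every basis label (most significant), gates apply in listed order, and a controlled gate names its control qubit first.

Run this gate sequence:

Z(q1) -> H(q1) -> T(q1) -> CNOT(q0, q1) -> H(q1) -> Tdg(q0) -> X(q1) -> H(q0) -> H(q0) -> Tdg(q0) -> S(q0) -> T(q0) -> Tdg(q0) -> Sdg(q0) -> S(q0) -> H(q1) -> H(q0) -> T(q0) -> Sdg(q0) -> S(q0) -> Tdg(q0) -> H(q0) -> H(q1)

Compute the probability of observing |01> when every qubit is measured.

Outcome |01> occurs with probability sqrt(2)/4 + 1/2. Key observation: steps 16-23 multiply out to the identity, so the circuit reduces to the remaining gates.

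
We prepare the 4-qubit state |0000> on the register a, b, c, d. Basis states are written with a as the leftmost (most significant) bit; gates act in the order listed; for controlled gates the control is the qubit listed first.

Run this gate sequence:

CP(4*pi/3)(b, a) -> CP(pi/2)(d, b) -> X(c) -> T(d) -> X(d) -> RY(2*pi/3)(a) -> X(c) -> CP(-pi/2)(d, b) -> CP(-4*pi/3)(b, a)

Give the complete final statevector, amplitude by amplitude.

The resulting statevector has amplitude 1/2 on |0001>, sqrt(3)/2 on |1001>, and 0 on every other basis state.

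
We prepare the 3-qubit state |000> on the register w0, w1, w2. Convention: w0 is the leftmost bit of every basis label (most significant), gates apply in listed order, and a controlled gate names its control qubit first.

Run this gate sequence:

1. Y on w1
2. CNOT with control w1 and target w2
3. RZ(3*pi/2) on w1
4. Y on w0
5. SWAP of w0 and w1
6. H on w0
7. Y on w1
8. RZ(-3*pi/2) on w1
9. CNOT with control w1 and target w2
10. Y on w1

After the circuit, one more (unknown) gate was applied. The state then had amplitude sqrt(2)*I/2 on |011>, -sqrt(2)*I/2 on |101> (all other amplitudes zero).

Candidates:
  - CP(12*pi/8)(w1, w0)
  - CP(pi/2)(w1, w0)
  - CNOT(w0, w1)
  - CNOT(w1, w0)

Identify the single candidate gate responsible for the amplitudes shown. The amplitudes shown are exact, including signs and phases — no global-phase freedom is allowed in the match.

The applied gate was CNOT(w0, w1).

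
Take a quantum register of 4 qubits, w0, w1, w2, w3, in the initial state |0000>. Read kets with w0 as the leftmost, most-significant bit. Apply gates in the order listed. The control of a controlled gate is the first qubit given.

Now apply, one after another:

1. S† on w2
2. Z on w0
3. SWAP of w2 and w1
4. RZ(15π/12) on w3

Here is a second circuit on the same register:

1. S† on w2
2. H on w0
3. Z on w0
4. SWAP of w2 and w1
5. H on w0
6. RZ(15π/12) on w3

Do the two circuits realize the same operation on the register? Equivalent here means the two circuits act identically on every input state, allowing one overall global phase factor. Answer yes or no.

No, they are not equivalent — no single phase factor reconciles the two unitaries.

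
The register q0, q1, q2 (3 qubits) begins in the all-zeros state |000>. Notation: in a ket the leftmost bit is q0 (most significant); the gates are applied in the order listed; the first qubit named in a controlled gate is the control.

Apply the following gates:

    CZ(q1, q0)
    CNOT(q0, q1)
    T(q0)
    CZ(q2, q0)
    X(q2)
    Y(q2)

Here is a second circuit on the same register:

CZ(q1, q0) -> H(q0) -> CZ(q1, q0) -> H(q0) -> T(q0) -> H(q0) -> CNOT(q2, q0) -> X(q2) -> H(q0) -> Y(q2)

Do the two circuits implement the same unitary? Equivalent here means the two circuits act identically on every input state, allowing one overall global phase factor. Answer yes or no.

No — the two circuits implement different unitaries, even allowing a global phase.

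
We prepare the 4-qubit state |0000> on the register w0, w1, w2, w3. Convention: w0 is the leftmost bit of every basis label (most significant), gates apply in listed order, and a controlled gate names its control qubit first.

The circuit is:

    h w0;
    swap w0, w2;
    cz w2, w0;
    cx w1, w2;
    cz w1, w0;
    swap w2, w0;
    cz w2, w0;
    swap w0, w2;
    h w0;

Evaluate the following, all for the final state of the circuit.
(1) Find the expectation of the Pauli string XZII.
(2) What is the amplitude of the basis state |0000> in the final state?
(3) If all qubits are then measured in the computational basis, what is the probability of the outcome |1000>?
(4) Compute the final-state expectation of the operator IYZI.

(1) The observable XZII averages to 1.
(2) |0000> carries amplitude 1/2 in the final state.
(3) Outcome |1000> occurs with probability 1/4.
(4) The expectation value of IYZI is 0.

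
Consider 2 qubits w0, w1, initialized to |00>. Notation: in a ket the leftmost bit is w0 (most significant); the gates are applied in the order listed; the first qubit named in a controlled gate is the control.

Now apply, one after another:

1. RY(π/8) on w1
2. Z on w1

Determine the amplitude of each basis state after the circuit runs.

The final amplitudes are cos(pi/16) on |00>, -sin(pi/16) on |01>, 0 on |10>, 0 on |11>.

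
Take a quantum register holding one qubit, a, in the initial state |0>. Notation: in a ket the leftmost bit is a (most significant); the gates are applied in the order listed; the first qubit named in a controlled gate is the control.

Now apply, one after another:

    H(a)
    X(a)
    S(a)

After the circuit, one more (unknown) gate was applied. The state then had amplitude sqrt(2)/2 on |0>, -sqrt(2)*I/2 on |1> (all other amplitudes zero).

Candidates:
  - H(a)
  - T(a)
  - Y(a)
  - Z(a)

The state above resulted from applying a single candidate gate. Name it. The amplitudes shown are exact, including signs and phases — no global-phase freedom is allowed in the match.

The unique candidate consistent with the amplitudes is Z(a).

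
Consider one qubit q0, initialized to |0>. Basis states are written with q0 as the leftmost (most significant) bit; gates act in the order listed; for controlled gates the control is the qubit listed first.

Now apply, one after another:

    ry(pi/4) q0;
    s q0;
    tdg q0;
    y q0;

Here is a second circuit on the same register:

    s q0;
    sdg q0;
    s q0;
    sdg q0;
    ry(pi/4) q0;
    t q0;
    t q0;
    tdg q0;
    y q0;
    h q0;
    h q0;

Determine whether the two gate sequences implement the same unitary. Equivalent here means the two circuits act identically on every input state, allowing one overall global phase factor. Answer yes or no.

Yes: on every input state the two circuits agree up to one overall phase factor.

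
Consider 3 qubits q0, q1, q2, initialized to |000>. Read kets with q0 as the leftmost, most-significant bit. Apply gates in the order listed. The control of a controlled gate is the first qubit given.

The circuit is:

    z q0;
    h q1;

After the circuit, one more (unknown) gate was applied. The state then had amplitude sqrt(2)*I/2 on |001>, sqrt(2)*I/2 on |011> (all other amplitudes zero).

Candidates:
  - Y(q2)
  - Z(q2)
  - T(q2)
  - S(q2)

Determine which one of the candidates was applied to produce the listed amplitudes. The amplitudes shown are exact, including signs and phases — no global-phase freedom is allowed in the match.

It was Y(q2) that produced the state shown.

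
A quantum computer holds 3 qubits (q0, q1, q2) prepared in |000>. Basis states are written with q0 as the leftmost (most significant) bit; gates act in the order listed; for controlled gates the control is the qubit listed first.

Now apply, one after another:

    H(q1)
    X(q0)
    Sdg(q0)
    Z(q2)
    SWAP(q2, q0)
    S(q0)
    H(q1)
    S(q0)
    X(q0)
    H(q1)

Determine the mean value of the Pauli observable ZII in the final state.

The observable ZII averages to -1.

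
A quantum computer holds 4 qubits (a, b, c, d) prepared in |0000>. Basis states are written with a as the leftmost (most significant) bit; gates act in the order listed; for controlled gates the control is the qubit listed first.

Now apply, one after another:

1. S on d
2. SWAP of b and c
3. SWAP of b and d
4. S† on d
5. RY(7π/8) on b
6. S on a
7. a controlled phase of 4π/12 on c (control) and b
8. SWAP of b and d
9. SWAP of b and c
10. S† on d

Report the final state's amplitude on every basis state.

The final amplitudes are cos(7*pi/16) on |0000>, -I*cos(pi/16) on |0001>, and 0 on every other basis state.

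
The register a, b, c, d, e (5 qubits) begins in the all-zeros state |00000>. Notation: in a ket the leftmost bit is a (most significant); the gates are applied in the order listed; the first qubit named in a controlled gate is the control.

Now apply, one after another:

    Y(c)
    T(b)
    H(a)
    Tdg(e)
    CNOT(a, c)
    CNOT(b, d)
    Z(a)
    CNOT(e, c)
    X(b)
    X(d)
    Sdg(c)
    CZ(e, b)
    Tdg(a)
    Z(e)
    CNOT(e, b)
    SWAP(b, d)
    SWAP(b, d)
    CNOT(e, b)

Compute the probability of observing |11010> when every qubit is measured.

The probability of measuring |11010> is 1/2. Key observation: gates 15-18 undo each other exactly, leaving only the rest of the circuit to track.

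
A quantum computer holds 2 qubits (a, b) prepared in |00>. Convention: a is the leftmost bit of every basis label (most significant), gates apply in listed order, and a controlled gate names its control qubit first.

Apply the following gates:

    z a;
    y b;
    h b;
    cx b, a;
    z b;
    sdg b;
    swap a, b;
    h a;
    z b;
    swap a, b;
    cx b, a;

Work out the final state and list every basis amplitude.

The resulting statevector has amplitude I/2 on |00>, 1/2 on |01>, -1/2 on |10>, I/2 on |11>.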